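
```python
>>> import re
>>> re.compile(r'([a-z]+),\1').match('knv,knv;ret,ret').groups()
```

('knv',)

The match spans [0:7] → 'knv,knv'.
Captured: group 1 = 'knv'.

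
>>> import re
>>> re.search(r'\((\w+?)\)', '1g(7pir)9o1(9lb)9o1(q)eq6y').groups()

Unlike `match`, `search` isn't anchored — it looks for the pattern anywhere in the string.
The match spans [2:8] → '(7pir)'.
Captured: group 1 = '7pir'.

('7pir',)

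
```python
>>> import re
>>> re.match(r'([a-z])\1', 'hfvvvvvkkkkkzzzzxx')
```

None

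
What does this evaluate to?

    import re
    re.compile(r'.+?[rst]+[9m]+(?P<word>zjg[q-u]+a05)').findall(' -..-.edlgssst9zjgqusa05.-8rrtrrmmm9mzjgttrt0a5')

['zjgqusa05']

The pattern matches one or more of any character (lazy); then one or more of one of [rst], then one or more of one of [9m]; then the literal 'zjg', then one or more of a character in [q-u], then the literal 'a05' (captured as 'word').
Scanning left to right: at [0:24] match ' -..-.edlgssst9zjgqusa05', group 1 = 'zjgqusa05'.
Because there's exactly one group, `findall` drops the full match and keeps group 1 from the one hit.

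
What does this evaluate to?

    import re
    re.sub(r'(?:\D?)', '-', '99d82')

Pattern: optionally a non-digit (non-capturing group).
Matches: at [0:0] → ''; at [1:1] → ''; at [2:3] → 'd'; at [3:3] → ''; at [4:4] → ''; ….
Each match is replaced by '-'.

'-9-9--8-2-'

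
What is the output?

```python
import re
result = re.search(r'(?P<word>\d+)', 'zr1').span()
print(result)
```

(2, 3)

This matches one or more of a digit (captured as 'word').
`re.search` scans for the first position where the pattern succeeds.
The match spans [2:3] → '1'.
Captured: group 1 = '1'.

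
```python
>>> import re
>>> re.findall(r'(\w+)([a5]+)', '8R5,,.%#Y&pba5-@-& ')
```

Pattern: one or more of a word character (captured); then one or more of one of [a5] (captured).
Walking the string: at [0:3] match '8R5', groups = ('8R', '5'); at [10:14] match 'pba5', groups = ('pba', '5').
With 2 capturing groups, `findall` returns a 2-tuple per match.

[('8R', '5'), ('pba', '5')]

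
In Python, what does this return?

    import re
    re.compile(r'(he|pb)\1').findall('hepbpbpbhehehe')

['pb', 'he']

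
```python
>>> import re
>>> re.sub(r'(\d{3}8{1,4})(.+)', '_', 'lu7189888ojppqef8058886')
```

`sub` substitutes '_' at each match site.

'lu7_'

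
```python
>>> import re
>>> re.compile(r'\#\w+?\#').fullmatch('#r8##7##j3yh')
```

None

`re.fullmatch` requires the pattern to consume the entire string.
Here the string isn't matched end-to-end, so the call returns None.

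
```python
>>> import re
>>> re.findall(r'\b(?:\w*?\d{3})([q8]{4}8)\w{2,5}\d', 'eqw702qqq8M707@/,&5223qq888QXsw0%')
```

The pattern matches a word boundary (`\b`, zero-width); then zero or more of a word character (lazy), then exactly 3 of a digit (non-capturing group); then exactly 4 of one of [q8], then the literal '8' (captured); then 2 to 5 of a word character, then a digit.
`findall` collects group 1 from the one match (1 total).

['qq888']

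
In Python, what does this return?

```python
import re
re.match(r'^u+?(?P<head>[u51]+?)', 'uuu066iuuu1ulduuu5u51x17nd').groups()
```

('u',)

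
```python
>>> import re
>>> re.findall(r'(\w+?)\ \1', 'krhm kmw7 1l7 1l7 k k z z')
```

`\1` is not a pattern — it's the concrete string captured by group 1, re-applied verbatim.
Scanning left to right: at [10:17] match '1l7 1l7', group 1 = '1l7'; at [18:21] match 'k k', group 1 = 'k'; at [22:25] match 'z z', group 1 = 'z'.
One capturing group, so `findall` returns just the captured substring from each match — 3 in all.

['1l7', 'k', 'z']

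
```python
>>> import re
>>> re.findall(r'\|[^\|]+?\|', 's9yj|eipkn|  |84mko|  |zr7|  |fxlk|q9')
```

['|eipkn|', '|84mko|', '|zr7|', '|fxlk|']

Since nothing is captured, `findall` lists the 4 matched substrings directly.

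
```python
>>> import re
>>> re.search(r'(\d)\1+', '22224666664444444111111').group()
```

'2222'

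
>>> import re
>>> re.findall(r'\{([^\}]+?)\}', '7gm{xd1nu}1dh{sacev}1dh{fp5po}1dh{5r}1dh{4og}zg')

['xd1nu', 'sacev', 'fp5po', '5r', '4og']

Walking the string: at [3:10] match '{xd1nu}', group 1 = 'xd1nu'; at [13:20] match '{sacev}', group 1 = 'sacev'; at [23:30] match '{fp5po}', group 1 = 'fp5po'; at [33:37] match '{5r}', group 1 = '5r'; at [40:45] match '{4og}', group 1 = '4og'.
One capturing group, so `findall` returns just the captured substring from each match — 5 in all.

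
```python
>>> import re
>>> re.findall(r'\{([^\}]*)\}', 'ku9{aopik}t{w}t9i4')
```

Matches: at [3:10] match '{aopik}', group 1 = 'aopik'; at [11:14] match '{w}', group 1 = 'w'.
`findall` collects group 1 from each match (2 total).

['aopik', 'w']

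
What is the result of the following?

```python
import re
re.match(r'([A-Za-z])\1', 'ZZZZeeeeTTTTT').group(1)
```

'Z'

The match spans [0:2] → 'ZZ'.
Captured: group 1 = 'Z'.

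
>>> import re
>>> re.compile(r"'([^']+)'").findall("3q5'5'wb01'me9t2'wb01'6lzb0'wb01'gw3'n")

Scanning left to right: at [3:6] match "'5'", group 1 = '5'; at [10:17] match "'me9t2'", group 1 = 'me9t2'; at [21:28] match "'6lzb0'", group 1 = '6lzb0'; at [32:37] match "'gw3'", group 1 = 'gw3'.
One capturing group, so `findall` returns just the captured substring from each match — 4 in all.

['5', 'me9t2', '6lzb0', 'gw3']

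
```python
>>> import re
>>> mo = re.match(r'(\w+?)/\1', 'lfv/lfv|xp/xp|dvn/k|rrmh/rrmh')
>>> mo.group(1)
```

'lfv'

The backreference `\1` re-matches whatever the first group consumed, character for character.
`re.match` won't scan ahead — the pattern has to work from the very first character.
The match spans [0:7] → 'lfv/lfv'.
Captured: group 1 = 'lfv'.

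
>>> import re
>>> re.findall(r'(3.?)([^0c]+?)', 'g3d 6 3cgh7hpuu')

[('3d', ' '), ('3c', 'g')]

The pattern matches a literal '3', then optionally any character (captured); then one or more of any character except [0c] (lazy) (captured).
With the lazy modifier that quantifier settles for the fewest repetitions that let the rest of the pattern succeed (the atoms after it are unaffected and can still be greedy).
Scanning left to right: at [1:4] match '3d ', groups = ('3d', ' '); at [6:9] match '3cg', groups = ('3c', 'g').
2 groups means each result is a tuple of 2 captured strings — 2 here.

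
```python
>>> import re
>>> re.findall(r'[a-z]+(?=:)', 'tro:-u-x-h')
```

Because the assertion is zero-width, the text it checks is not consumed and won't appear in the result.
Matches: at [0:3] → 'tro'.
`findall` yields the raw match text (1 of them) because the pattern has no groups.

['tro']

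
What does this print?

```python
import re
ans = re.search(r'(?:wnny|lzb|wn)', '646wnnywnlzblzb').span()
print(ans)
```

The regex engine tests alternatives in the order written; an earlier branch that matches wins even if a later one would match more.
The match spans [3:7] → 'wnny'.

(3, 7)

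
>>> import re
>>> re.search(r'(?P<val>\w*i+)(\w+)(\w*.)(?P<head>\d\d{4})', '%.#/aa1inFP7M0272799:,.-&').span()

(4, 20)

The pattern matches zero or more of a word character, then one or more of a literal 'i' (captured as 'val'); then one or more of a word character (captured); then zero or more of a word character, then any character (captured); then a digit, then exactly 4 of a digit (captured as 'head').
Unlike `match`, `search` isn't anchored — it looks for the pattern anywhere in the string.
The match spans [4:20] → 'aa1inFP7M0272799'.
Captured: group 1 = 'aa1i', group 2 = 'nFP7M0', group 3 = '2', group 4 = '72799'.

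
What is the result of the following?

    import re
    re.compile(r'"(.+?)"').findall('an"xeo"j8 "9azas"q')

['xeo', '9azas']

Scanning left to right: at [2:7] match '"xeo"', group 1 = 'xeo'; at [10:17] match '"9azas"', group 1 = '9azas'.
One capturing group, so `findall` returns just the captured substring from each match — 2 in all.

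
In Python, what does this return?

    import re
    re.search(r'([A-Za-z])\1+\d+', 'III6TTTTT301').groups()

('I',)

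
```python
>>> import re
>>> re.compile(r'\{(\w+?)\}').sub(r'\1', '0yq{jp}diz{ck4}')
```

'0yqjpdizck4'

`\1` in the replacement pulls in group 1's text for each match.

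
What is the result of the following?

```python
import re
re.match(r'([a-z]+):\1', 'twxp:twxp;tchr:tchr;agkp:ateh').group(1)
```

'twxp'

A backreference is literal: `\1` must see the identical characters the first group matched.
`match` is anchored at position 0; if the pattern doesn't fit there, it returns None.
The match spans [0:9] → 'twxp:twxp'.
Captured: group 1 = 'twxp'.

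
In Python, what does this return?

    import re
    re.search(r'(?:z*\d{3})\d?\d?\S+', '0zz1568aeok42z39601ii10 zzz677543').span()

Pattern: zero or more of a literal 'z', then exactly 3 of a digit (non-capturing group); then optionally a digit, then optionally a digit, then one or more of a non-whitespace character.
`re.search` scans for the first position where the pattern succeeds.
The match spans [1:23] → 'zz1568aeok42z39601ii10'.

(1, 23)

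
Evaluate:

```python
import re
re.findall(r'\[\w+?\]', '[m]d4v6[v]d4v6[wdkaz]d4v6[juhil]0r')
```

['[m]', '[v]', '[wdkaz]', '[juhil]']

With no groups in the pattern, `findall` gives back each whole match — 4 here.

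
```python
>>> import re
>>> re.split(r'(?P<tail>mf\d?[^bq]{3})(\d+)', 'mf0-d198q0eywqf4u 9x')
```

The pattern matches the literal 'mf', then optionally a digit, then exactly 3 of any character except [bq] (captured as 'tail'); then one or more of a digit (captured).
Matches to split on: at [0:8] → 'mf0-d198'.
With a capturing group present, the delimiter's captured portion is kept in the result list.

['', 'mf0-d1', '98', 'q0eywqf4u 9x']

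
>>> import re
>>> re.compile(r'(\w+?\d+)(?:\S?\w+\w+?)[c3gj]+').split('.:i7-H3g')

['.:', 'i7', '']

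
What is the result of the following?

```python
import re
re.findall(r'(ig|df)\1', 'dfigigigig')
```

After group 1 captures some text, `\1` only succeeds where that same text appears again.
Matches: at [2:6] match 'igig', group 1 = 'ig'; at [6:10] match 'igig', group 1 = 'ig'.
`findall` collects group 1 from each match (2 total).

['ig', 'ig']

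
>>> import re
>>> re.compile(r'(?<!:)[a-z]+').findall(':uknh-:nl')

['knh', 'l']

`(?!…)`/`(?<!…)` only lets a position through if the neighbouring text does NOT match; no characters are consumed.
`findall` yields the raw match text (2 of them) because the pattern has no groups.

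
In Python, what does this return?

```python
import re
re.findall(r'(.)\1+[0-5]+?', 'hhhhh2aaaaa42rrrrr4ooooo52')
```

The backreference `\1` re-matches whatever the first group consumed, character for character.
With a single group, `findall` returns only what that group captured — 4 items.

['h', 'a', 'r', 'o']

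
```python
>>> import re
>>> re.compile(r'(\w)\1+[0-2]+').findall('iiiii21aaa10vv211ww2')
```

['i', 'a', 'v', 'w']

The backreference `\1` re-matches whatever the first group consumed, character for character.
`findall` collects group 1 from each match (4 total).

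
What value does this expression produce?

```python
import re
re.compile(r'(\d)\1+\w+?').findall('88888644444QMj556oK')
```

`\1` is not a pattern — it's the concrete string captured by group 1, re-applied verbatim.
Matches: at [0:6] match '888886', group 1 = '8'; at [6:12] match '44444Q', group 1 = '4'; at [14:17] match '556', group 1 = '5'.
Because there's exactly one group, `findall` drops the full match and keeps group 1 from each hit.

['8', '4', '5']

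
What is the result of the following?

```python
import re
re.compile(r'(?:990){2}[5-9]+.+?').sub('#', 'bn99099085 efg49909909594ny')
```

'bn#efg4#ny'

Pattern: the literal '990' repeated 2 times, then one or more of a character in [5-9]; then one or more of any character (lazy).
A non-greedy quantifier consumes as few characters as it can — just enough that the remainder of the pattern still matches from where it stops; whatever follows it matches normally.
Matches: at [2:11] → '99099085 '; at [15:25] → '9909909594'.
Each match is replaced by '#'.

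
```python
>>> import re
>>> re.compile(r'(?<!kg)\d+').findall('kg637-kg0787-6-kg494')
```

The negative lookaround is zero-width — it rules out positions where the adjacent text would match, without consuming anything.
Matches: at [3:5] → '37'; at [9:12] → '787'; at [13:14] → '6'; at [18:20] → '94'.
No capturing groups, so `findall` returns the 4 full match strings.

['37', '787', '6', '94']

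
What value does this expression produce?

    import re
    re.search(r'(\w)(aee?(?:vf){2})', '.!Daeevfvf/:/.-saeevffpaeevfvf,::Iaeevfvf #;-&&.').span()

(2, 10)

The pattern matches a word character (captured); then the literal 'ae', then optionally the literal 'e', then the literal 'vf' repeated 2 times (captured).
`search` walks the string left to right and returns the first match it finds.
The match spans [2:10] → 'Daeevfvf'.
Captured: group 1 = 'D', group 2 = 'aeevfvf'.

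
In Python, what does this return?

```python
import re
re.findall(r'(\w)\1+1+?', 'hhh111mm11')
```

['h', 'm']

A backreference is literal: `\1` must see the identical characters the first group matched.
Matches: at [0:4] match 'hhh1', group 1 = 'h'; at [6:9] match 'mm1', group 1 = 'm'.
One capturing group, so `findall` returns just the captured substring from each match — 2 in all.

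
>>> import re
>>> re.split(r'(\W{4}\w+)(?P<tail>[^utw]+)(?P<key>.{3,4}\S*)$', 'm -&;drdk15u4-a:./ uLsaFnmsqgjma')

['m', ' -&;drdk15u4', '-a:./ ', 'uLsaFnmsqgjma', '']

Pattern: exactly 4 of a non-word character, then one or more of a word character (captured); then one or more of any character except [utw] (captured as 'tail'); then 3 to 4 of any character, then zero or more of a non-whitespace character (captured as 'key'); then anchored at the end.
With a capturing group present, the delimiter's captured portion is kept in the result list.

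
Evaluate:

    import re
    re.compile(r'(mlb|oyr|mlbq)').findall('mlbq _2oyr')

['mlb', 'oyr']

Alternation tries branches left to right and keeps the first one that lets the overall match succeed at that position.
Scanning left to right: at [0:3] match 'mlb', group 1 = 'mlb'; at [7:10] match 'oyr', group 1 = 'oyr'.
Because there's exactly one group, `findall` drops the full match and keeps group 1 from each hit.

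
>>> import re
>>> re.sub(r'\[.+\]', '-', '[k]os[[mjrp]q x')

Every occurrence is swapped for '-'.

'-q x'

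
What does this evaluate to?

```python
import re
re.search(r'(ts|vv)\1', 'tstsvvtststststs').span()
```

(0, 4)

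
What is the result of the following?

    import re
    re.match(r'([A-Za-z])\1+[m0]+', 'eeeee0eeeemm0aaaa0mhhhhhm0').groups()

`\1` has to match the exact text group 1 already captured.
`re.match` won't scan ahead — the pattern has to work from the very first character.
The match spans [0:6] → 'eeeee0'.
Captured: group 1 = 'e'.

('e',)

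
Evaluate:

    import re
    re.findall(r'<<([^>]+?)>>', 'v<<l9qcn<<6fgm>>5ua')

['l9qcn<<6fgm']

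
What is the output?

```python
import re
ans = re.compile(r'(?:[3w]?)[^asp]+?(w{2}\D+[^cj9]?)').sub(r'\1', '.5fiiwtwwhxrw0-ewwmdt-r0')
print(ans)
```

wwhxrw0wwmdt-r0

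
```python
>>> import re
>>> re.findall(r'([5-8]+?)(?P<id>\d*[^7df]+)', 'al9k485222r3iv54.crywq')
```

[('8', '5222r3iv54.crywq')]

The pattern matches one or more of a character in [5-8] (lazy) (captured); then zero or more of a digit, then one or more of any character except [7df] (captured as 'id').
A non-greedy quantifier consumes as few characters as it can — just enough that the remainder of the pattern still matches from where it stops; whatever follows it matches normally.
Matches: at [5:22] match '85222r3iv54.crywq', groups = ('8', '5222r3iv54.crywq').
Multiple groups make `findall` return tuples — one 2-tuple for the one match.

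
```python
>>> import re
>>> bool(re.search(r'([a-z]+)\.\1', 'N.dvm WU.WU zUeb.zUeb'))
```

False

`\1` is not a pattern — it's the concrete string captured by group 1, re-applied verbatim.
Here the pattern never matches, so the call returns None, and `bool(None)` is False.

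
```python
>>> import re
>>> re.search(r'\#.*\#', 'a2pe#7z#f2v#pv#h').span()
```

`re.search` scans for the first position where the pattern succeeds.
The match spans [4:15] → '#7z#f2v#pv#'.

(4, 15)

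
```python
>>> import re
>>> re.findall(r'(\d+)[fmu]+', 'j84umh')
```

['84']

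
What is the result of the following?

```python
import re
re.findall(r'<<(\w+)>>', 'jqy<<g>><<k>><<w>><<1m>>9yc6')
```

['g', 'k', 'w', '1m']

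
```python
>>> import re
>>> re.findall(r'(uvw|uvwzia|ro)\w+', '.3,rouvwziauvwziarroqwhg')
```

['ro']

Because there's exactly one group, `findall` drops the full match and keeps group 1 from the one hit.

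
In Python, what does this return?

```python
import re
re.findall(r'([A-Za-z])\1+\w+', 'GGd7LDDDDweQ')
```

['G']

The backreference `\1` re-matches whatever the first group consumed, character for character.
Walking the string: at [0:12] match 'GGd7LDDDDweQ', group 1 = 'G'.
`findall` collects group 1 from the one match (1 total).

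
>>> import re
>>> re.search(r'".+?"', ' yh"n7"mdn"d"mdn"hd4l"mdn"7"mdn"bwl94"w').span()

With the lazy modifier that quantifier settles for the fewest repetitions that let the rest of the pattern succeed (the atoms after it are unaffected and can still be greedy).
`search` walks the string left to right and returns the first match it finds.
The match spans [3:7] → '"n7"'.

(3, 7)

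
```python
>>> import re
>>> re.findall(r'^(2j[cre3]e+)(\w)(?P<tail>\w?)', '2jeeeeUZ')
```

This matches anchored at the start of the string; then the literal '2j', then one of [cre3], then one or more of the literal 'e' (captured); then a word character (captured); then optionally a word character (captured as 'tail').
Matches: at [0:8] match '2jeeeeUZ', groups = ('2jeeee', 'U', 'Z').
With 3 capturing groups, `findall` returns a 3-tuple per match.

[('2jeeee', 'U', 'Z')]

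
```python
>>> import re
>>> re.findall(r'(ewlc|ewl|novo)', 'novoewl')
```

Because there's exactly one group, `findall` drops the full match and keeps group 1 from each hit.

['novo', 'ewl']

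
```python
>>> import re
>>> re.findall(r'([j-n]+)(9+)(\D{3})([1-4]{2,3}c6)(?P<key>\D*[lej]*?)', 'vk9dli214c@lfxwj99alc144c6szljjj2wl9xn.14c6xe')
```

[('j', '99', 'alc', '144c6', 'szljjj'), ('l', '9', 'xn.', '14c6', 'xe')]

The pattern matches one or more of a character in [j-n] (captured); then one or more of a literal '9' (captured); then exactly 3 of a non-digit (captured); then 2 to 3 of a character in [1-4], then the literal 'c6' (captured); then zero or more of a non-digit, then zero or more of one of [lej] (lazy) (captured as 'key').
Scanning left to right: at [15:32] match 'j99alc144c6szljjj', groups = ('j', '99', 'alc', '144c6', 'szljjj'); at [34:45] match 'l9xn.14c6xe', groups = ('l', '9', 'xn.', '14c6', 'xe').
`findall` packs the 5 group values into a tuple for every match.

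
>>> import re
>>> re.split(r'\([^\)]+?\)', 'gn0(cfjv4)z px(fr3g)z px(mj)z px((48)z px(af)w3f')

Matches to split on: at [3:10] → '(cfjv4)'; at [14:20] → '(fr3g)'; at [24:28] → '(mj)'; at [32:37] → '((48)'; at [41:45] → '(af)'.
Splitting on the pattern gives 6 pieces.

['gn0', 'z px', 'z px', 'z px', 'z px', 'w3f']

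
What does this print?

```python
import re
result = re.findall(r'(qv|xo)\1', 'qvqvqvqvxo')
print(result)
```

After group 1 captures some text, `\1` only succeeds where that same text appears again.
With a single group, `findall` returns only what that group captured — 2 items.

['qv', 'qv']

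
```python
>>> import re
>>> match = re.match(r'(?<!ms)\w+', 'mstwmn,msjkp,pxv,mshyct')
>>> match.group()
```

A negative assertion filters positions out without eating any characters.
With `match`, the pattern is implicitly anchored at the beginning.
The match spans [0:6] → 'mstwmn'.

'mstwmn'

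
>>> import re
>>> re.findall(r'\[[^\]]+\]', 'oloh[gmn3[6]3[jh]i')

['[gmn3[6]', '[jh]']

No capturing groups, so `findall` returns the 2 full match strings.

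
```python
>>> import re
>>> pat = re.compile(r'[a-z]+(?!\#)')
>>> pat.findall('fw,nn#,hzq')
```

['fw', 'n', 'hzq']

The negative lookaround is zero-width — it rules out positions where the adjacent text would match, without consuming anything.
No capturing groups, so `findall` returns the 3 full match strings.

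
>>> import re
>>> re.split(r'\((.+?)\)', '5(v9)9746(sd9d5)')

['5', 'v9', '9746', 'sd9d5', '']

Matches to split on: at [1:5] → '(v9)'; at [9:16] → '(sd9d5)'.
Because the pattern has a capturing group, `split` also inserts each captured text between the pieces.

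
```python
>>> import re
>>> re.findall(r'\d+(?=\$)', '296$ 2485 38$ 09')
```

['296', '38']

Lookahead/lookbehind check context without consuming it, so the matched span excludes the asserted characters.
Since nothing is captured, `findall` lists the 2 matched substrings directly.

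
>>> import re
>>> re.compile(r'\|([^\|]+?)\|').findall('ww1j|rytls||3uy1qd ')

['rytls']

Walking the string: at [4:11] match '|rytls|', group 1 = 'rytls'.
Because there's exactly one group, `findall` drops the full match and keeps group 1 from the one hit.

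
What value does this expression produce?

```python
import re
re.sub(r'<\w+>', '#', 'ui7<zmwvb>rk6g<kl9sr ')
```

'ui7#rk6g<kl9sr '

`sub` substitutes '#' at each match site.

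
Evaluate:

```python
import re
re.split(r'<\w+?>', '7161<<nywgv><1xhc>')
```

['7161<', '', '']

The string is cut at each match, leaving 3 pieces.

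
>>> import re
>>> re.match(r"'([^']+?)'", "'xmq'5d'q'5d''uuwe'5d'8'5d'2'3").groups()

The match spans [0:5] → "'xmq'".
Captured: group 1 = 'xmq'.

('xmq',)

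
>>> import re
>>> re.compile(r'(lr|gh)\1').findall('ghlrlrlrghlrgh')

['lr']

After group 1 captures some text, `\1` only succeeds where that same text appears again.
`findall` collects group 1 from the one match (1 total).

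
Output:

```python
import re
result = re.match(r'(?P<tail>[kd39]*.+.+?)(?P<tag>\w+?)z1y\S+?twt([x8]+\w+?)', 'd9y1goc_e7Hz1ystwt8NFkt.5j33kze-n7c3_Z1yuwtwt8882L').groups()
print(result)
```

The match spans [0:20] → 'd9y1goc_e7Hz1ystwt8N'.
Captured: group 1 = 'd9y1goc_e7', group 2 = 'H', group 3 = '8N'.

('d9y1goc_e7', 'H', '8N')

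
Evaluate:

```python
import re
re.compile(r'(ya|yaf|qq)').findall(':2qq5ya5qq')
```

['qq', 'ya', 'qq']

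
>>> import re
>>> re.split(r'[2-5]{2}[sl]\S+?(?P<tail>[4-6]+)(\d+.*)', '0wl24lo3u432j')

['0wl', '4', '32j', '']

Pattern: exactly 2 of a character in [2-5], then one of [sl], then one or more of a non-whitespace character (lazy); then one or more of a character in [4-6] (captured as 'tail'); then one or more of a digit, then zero or more of any character (captured).
Matches to split on: at [3:13] → '24lo3u432j'.
With a capturing group present, the delimiter's captured portion is kept in the result list.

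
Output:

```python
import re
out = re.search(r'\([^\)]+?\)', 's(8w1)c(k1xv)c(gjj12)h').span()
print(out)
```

(1, 6)

The match spans [1:6] → '(8w1)'.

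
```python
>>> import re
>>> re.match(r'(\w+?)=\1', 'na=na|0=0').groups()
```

('na',)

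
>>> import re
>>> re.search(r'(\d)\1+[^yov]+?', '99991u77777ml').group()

'99991'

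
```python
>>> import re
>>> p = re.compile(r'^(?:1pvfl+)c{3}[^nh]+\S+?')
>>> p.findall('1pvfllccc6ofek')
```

['1pvfllccc6ofek']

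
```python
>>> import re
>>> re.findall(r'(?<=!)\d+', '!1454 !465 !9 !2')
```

The `(?=…)`/`(?<=…)` assertion just peeks at neighbouring text; it doesn't advance the match position.
Since nothing is captured, `findall` lists the 4 matched substrings directly.

['1454', '465', '9', '2']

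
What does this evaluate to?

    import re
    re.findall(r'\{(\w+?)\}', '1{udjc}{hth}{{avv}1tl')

`findall` collects group 1 from each match (3 total).

['udjc', 'hth', 'avv']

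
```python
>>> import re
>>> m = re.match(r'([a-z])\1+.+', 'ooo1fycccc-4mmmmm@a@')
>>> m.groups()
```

('o',)

After group 1 captures some text, `\1` only succeeds where that same text appears again.
`match` is anchored at position 0; if the pattern doesn't fit there, it returns None.
The match spans [0:20] → 'ooo1fycccc-4mmmmm@a@'.
Captured: group 1 = 'o'.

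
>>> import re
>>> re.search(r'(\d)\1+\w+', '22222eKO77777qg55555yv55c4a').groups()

('2',)

After group 1 captures some text, `\1` only succeeds where that same text appears again.
`re.search` scans for the first position where the pattern succeeds.
The match spans [0:27] → '22222eKO77777qg55555yv55c4a'.
Captured: group 1 = '2'.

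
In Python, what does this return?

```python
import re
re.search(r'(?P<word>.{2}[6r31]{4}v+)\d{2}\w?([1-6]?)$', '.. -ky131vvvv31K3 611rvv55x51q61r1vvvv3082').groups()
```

('1q61r1vvvv', '2')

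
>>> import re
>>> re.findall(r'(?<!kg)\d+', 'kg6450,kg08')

['450', '8']

`(?!…)`/`(?<!…)` only lets a position through if the neighbouring text does NOT match; no characters are consumed.
Walking the string: at [3:6] → '450'; at [10:11] → '8'.
`findall` yields the raw match text (2 of them) because the pattern has no groups.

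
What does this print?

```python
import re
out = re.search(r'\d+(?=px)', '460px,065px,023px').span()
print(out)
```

Because the assertion is zero-width, the text it checks is not consumed and won't appear in the result.
`re.search` tries every starting position until one works.
The match spans [0:3] → '460'.

(0, 3)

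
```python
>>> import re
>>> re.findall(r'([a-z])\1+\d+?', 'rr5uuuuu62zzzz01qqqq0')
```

A backreference is literal: `\1` must see the identical characters the first group matched.
One capturing group, so `findall` returns just the captured substring from each match — 4 in all.

['r', 'u', 'z', 'q']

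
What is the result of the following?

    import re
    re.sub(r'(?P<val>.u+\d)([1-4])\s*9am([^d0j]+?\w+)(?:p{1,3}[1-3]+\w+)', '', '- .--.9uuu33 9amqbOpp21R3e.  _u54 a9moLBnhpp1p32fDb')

'- .--..  _u54 a9moLBnhpp1p32fDb'

A `+?`/`*?`/`{m,n}?` starts at its minimum and grows only as far as needed for what follows to match.
`sub` substitutes '' at each match site.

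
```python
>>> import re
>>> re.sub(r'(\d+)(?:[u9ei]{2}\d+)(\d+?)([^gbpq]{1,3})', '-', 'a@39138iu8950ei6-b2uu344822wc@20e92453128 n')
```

This matches one or more of a digit (captured); then exactly 2 of one of [u9ei], then one or more of a digit (non-capturing group); then one or more of a digit (lazy) (captured); then 1 to 3 of any character except [gbpq] (captured).
Matches: at [2:16] → '39138iu8950ei6'; at [18:30] → '2uu344822wc@'; at [30:43] → '20e92453128 n'.
Every occurrence is swapped for '-'.

'a@--b--'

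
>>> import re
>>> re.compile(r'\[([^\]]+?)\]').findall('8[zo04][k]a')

['zo04', 'k']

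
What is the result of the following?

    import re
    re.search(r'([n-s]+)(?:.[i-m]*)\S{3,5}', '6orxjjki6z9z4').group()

This matches one or more of a character in [n-s] (captured); then any character, then zero or more of a character in [i-m] (non-capturing group); then 3 to 5 of a non-whitespace character.
Unlike `match`, `search` isn't anchored — it looks for the pattern anywhere in the string.
The match spans [1:13] → 'orxjjki6z9z4'.
Captured: group 1 = 'or'.

'orxjjki6z9z4'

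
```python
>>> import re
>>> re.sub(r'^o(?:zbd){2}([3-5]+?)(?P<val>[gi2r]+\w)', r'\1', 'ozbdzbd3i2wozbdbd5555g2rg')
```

`\1` in the replacement pulls in group 1's text for each match.

'3ozbdbd5555g2rg'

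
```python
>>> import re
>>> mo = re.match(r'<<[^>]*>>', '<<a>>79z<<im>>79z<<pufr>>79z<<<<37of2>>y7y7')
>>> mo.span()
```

(0, 5)

`re.match` only tries the pattern at the start of the string.
The match spans [0:5] → '<<a>>'.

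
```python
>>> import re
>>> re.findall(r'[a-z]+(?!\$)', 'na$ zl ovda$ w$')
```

['n', 'zl', 'ovd']

Because the assertion is negative and zero-width, positions next to the forbidden text are skipped.
Walking the string: at [0:1] → 'n'; at [4:6] → 'zl'; at [7:10] → 'ovd'.
No capturing groups, so `findall` returns the 3 full match strings.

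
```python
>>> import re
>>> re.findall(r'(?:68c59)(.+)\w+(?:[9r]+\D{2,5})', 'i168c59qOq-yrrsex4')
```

['qOq-y']

Pattern: the literal '68', then the literal 'c59' (non-capturing group); then one or more of any character (captured); then one or more of a word character; then one or more of one of [9r], then 2 to 5 of a non-digit (non-capturing group).
Scanning left to right: at [2:17] match '68c59qOq-yrrsex', group 1 = 'qOq-y'.
One capturing group, so `findall` returns just the captured substring from the one match — 1 in all.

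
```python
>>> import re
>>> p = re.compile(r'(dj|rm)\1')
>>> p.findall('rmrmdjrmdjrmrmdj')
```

['rm', 'rm']

`\1` has to match the exact text group 1 already captured.
With a single group, `findall` returns only what that group captured — 2 items.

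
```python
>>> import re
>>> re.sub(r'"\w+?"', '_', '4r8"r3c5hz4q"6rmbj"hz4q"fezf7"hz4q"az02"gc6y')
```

'4r8_6rmbj_fezf7_az02"gc6y'

Matches: at [3:13] → '"r3c5hz4q"'; at [18:24] → '"hz4q"'; at [29:35] → '"hz4q"'.
Every occurrence is swapped for '_'.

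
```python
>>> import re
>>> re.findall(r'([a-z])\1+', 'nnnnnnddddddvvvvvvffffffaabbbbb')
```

The backreference `\1` re-matches whatever the first group consumed, character for character.
Scanning left to right: at [0:6] match 'nnnnnn', group 1 = 'n'; at [6:12] match 'dddddd', group 1 = 'd'; at [12:18] match 'vvvvvv', group 1 = 'v'; at [18:24] match 'ffffff', group 1 = 'f'; at [24:26] match 'aa', group 1 = 'a'; ….
`findall` collects group 1 from each match (6 total).

['n', 'd', 'v', 'f', 'a', 'b']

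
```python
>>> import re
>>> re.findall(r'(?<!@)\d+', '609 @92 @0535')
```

The negative lookahead/lookbehind blocks any match where the forbidden context is present.
Walking the string: at [0:3] → '609'; at [6:7] → '2'; at [10:13] → '535'.
Since nothing is captured, `findall` lists the 3 matched substrings directly.

['609', '2', '535']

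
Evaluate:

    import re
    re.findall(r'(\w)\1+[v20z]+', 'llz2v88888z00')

['l', '8']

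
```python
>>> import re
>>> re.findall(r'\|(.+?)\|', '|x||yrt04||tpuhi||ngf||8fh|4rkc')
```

Walking the string: at [0:3] match '|x|', group 1 = 'x'; at [3:10] match '|yrt04|', group 1 = 'yrt04'; at [10:17] match '|tpuhi|', group 1 = 'tpuhi'; at [17:22] match '|ngf|', group 1 = 'ngf'; at [22:27] match '|8fh|', group 1 = '8fh'.
One capturing group, so `findall` returns just the captured substring from each match — 5 in all.

['x', 'yrt04', 'tpuhi', 'ngf', '8fh']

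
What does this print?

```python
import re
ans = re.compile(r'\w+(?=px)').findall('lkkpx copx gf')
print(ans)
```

['lkk', 'co']

The `(?=…)`/`(?<=…)` assertion just peeks at neighbouring text; it doesn't advance the match position.
Matches: at [0:3] → 'lkk'; at [6:8] → 'co'.
`findall` yields the raw match text (2 of them) because the pattern has no groups.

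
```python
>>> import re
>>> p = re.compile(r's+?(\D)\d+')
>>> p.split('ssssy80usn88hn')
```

['', 'y', 'u', 'n', 'hn']

Pattern: one or more of a literal 's' (lazy); then a non-digit (captured); then one or more of a digit.
Matches to split on: at [0:7] → 'ssssy80'; at [8:12] → 'sn88'.
Because the pattern has a capturing group, `split` also inserts each captured text between the pieces.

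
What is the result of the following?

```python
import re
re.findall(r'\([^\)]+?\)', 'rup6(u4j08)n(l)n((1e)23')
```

['(u4j08)', '(l)', '((1e)']

With no groups in the pattern, `findall` gives back each whole match — 3 here.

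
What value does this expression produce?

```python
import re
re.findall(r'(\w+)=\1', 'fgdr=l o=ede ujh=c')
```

[]

Because there's exactly one group, `findall` drops the full match and keeps group 1 from each hit.
Nothing in the string satisfies the pattern, so the list is empty.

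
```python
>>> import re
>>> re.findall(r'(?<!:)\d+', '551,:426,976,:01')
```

The negative lookaround is zero-width — it rules out positions where the adjacent text would match, without consuming anything.
Scanning left to right: at [0:3] → '551'; at [6:8] → '26'; at [9:12] → '976'; at [15:16] → '1'.
With no groups in the pattern, `findall` gives back each whole match — 4 here.

['551', '26', '976', '1']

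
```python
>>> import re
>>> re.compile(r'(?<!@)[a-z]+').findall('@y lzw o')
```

['lzw', 'o']

Because the assertion is negative and zero-width, positions next to the forbidden text are skipped.
Walking the string: at [3:6] → 'lzw'; at [7:8] → 'o'.
With no groups in the pattern, `findall` gives back each whole match — 2 here.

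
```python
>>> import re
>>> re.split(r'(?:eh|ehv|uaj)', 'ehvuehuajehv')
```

['', 'vu', '', '', 'v']

Alternation isn't longest-match — the leftmost alternative that fits at this position is chosen.
Matches to split on: at [0:2] → 'eh'; at [4:6] → 'eh'; at [6:9] → 'uaj'; at [9:11] → 'eh'.
The string is cut at each match, leaving 5 pieces.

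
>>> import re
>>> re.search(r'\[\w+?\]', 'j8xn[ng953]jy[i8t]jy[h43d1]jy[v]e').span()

(4, 11)

The match spans [4:11] → '[ng953]'.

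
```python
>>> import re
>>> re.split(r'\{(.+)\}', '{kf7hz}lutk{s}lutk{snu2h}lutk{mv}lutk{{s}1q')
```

['', 'kf7hz}lutk{s}lutk{snu2h}lutk{mv}lutk{{s', '1q']

Matches to split on: at [0:41] → '{kf7hz}lutk{s}lutk{snu2h}lutk{mv}lutk{{s}'.
`re.split` interleaves the captured-group text with the surrounding fragments.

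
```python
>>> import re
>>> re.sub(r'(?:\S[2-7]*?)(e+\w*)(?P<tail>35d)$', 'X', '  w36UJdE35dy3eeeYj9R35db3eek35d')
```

The pattern matches a non-whitespace character, then zero or more of a character in [2-7] (lazy) (non-capturing group); then one or more of the literal 'e', then zero or more of a word character (captured); then the literal '35', then a literal 'd' (captured as 'tail'); then anchored at the end.
Matches: at [12:32] → 'y3eeeYj9R35db3eek35d'.
Every occurrence is swapped for 'X'.

'  w36UJdE35dX'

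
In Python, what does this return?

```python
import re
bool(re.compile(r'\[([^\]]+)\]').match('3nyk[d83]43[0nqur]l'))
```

False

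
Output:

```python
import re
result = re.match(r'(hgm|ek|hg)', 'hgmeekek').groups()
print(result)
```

Branches in `(...|...)` are attempted left-to-right; the first branch that allows the whole pattern to succeed is taken.
`match` is anchored at position 0; if the pattern doesn't fit there, it returns None.
The match spans [0:3] → 'hgm'.
Captured: group 1 = 'hgm'.

('hgm',)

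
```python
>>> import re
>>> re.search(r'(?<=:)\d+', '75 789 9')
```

The positive lookaround only admits positions where the adjacent text matches; those characters stay outside the span.
Here the pattern never matches, so the call returns None.

None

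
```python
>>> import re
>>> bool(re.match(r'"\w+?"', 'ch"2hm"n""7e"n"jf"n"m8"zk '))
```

False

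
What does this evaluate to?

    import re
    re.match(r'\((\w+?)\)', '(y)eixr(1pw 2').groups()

('y',)

The match spans [0:3] → '(y)'.
Captured: group 1 = 'y'.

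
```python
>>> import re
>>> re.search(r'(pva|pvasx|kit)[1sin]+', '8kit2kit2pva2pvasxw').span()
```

(13, 17)

`search` walks the string left to right and returns the first match it finds.
The match spans [13:17] → 'pvas'.
Captured: group 1 = 'pva'.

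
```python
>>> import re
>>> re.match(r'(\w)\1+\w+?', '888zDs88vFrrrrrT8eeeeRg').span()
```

(0, 4)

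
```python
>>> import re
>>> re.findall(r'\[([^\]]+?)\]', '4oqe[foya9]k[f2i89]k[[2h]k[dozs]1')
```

One capturing group, so `findall` returns just the captured substring from each match — 4 in all.

['foya9', 'f2i89', '[2h', 'dozs']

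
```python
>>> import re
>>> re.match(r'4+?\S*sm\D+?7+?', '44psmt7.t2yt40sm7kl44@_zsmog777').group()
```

`re.match` won't scan ahead — the pattern has to work from the very first character.
The match spans [0:29] → '44psmt7.t2yt40sm7kl44@_zsmog7'.

'44psmt7.t2yt40sm7kl44@_zsmog7'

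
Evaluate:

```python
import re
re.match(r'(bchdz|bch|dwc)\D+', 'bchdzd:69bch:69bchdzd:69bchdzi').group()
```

`re.match` only tries the pattern at the start of the string.
The match spans [0:7] → 'bchdzd:'.

'bchdzd:'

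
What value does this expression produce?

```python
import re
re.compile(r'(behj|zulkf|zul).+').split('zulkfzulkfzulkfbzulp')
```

['', 'zulkf', '']

Branches in `(...|...)` are attempted left-to-right; the first branch that allows the whole pattern to succeed is taken.
Matches to split on: at [0:20] → 'zulkfzulkfzulkfbzulp'.
`re.split` interleaves the captured-group text with the surrounding fragments.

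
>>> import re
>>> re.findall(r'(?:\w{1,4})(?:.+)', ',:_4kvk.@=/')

The pattern matches 1 to 4 of a word character (non-capturing group); then one or more of any character (non-capturing group).
Matches: at [2:11] → '_4kvk.@=/'.
No capturing groups, so `findall` returns the 1 full match string.

['_4kvk.@=/']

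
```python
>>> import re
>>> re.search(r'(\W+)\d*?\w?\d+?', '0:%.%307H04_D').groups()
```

(':%.%',)

Pattern: one or more of a non-word character (captured); then zero or more of a digit (lazy); then optionally a word character, then one or more of a digit (lazy).
Lazy quantifiers expand one character at a time until the remainder of the pattern can match.
`re.search` scans for the first position where the pattern succeeds.
The match spans [1:7] → ':%.%30'.
Captured: group 1 = ':%.%'.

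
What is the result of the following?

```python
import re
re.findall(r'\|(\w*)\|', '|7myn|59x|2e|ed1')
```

One capturing group, so `findall` returns just the captured substring from each match — 2 in all.

['7myn', '2e']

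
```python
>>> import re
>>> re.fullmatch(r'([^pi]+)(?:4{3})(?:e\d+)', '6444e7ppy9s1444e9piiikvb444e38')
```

None

`re.fullmatch` is like wrapping the pattern in `^…$` (in single-line mode).
Here the pattern can't cover the whole string, so the call returns None.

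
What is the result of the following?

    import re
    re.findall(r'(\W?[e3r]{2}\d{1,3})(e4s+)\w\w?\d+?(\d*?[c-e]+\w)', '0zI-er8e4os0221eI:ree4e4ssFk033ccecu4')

Pattern: optionally a non-word character, then exactly 2 of one of [e3r], then 1 to 3 of a digit (captured); then the literal 'e4', then one or more of a literal 's' (captured); then a word character, then optionally a word character; then one or more of a digit (lazy); then zero or more of a digit (lazy), then one or more of a character in [c-e], then a word character (captured).
Scanning left to right: at [19:36] match 'ee4e4ssFk033ccecu', groups = ('ee4', 'e4ss', '33ccecu').
Multiple groups make `findall` return tuples — one 3-tuple for the one match.

[('ee4', 'e4ss', '33ccecu')]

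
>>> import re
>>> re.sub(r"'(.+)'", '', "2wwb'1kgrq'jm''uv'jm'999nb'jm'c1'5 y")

Matches: at [4:33] → "'1kgrq'jm''uv'jm'999nb'jm'c1'".
Every occurrence is swapped for ''.

'2wwb5 y'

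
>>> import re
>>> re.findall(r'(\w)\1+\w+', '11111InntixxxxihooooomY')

['1']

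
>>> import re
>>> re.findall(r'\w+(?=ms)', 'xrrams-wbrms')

['xrra', 'wbr']

The `(?=…)`/`(?<=…)` assertion just peeks at neighbouring text; it doesn't advance the match position.
Walking the string: at [0:4] → 'xrra'; at [7:10] → 'wbr'.
No capturing groups, so `findall` returns the 2 full match strings.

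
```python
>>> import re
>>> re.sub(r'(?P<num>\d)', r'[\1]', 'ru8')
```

'ru[8]'

This matches a digit (captured as 'num').
Matches: at [2:3] → '8'.
The replacement refers to a captured group, so each match is rewritten using its own captured text.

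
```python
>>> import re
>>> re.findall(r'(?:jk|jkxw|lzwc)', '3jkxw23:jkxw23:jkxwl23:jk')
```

Branches in `(...|...)` are attempted left-to-right; the first branch that allows the whole pattern to succeed is taken.
Walking the string: at [1:3] → 'jk'; at [8:10] → 'jk'; at [15:17] → 'jk'; at [23:25] → 'jk'.
`findall` yields the raw match text (4 of them) because the pattern has no groups.

['jk', 'jk', 'jk', 'jk']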